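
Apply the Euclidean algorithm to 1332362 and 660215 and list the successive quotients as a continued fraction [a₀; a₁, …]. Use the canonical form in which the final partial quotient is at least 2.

[2; 55, 3, 59, 33, 2]

1332362 = 2·660215 + 11932, so a_0 = 2
660215 = 55·11932 + 3955, so a_1 = 55
11932 = 3·3955 + 67, so a_2 = 3
3955 = 59·67 + 2, so a_3 = 59
67 = 33·2 + 1, so a_4 = 33
2 = 2·1 + 0, so a_5 = 2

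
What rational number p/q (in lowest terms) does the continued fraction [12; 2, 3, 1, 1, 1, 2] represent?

821/66

Start with 2.
1 + 1/(2/1) = 1 + 1/2 = 3/2
1 + 1/(3/2) = 1 + 2/3 = 5/3
1 + 1/(5/3) = 1 + 3/5 = 8/5
3 + 1/(8/5) = 3 + 5/8 = 29/8
2 + 1/(29/8) = 2 + 8/29 = 66/29
12 + 1/(66/29) = 12 + 29/66 = 821/66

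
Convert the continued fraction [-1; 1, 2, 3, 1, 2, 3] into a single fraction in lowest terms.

Use the convergent recurrence hₖ = aₖ·hₖ₋₁ + hₖ₋₂ (and likewise for the denominators kₖ):
a_0 = -1: -1/1
a_1 = 1: 0/1
a_2 = 2: -1/3
a_3 = 3: -3/10
a_4 = 1: -4/13
a_5 = 2: -11/36
a_6 = 3: -37/121

-37/121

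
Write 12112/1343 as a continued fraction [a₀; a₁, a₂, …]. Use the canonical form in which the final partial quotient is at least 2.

[9; 53, 1, 2, 1, 1, 3]

Run the Euclidean algorithm, recording each quotient:
12112 ÷ 1343 → quotient 9, remainder 25
1343 ÷ 25 → quotient 53, remainder 18
25 ÷ 18 → quotient 1, remainder 7
18 ÷ 7 → quotient 2, remainder 4
7 ÷ 4 → quotient 1, remainder 3
4 ÷ 3 → quotient 1, remainder 1
3 ÷ 1 → quotient 3, remainder 0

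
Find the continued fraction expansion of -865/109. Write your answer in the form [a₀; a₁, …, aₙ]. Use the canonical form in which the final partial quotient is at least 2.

[-8; 15, 1, 1, 3]

Apply division with remainder until the remainder is 0:
-865 ÷ 109 → quotient -8, remainder 7
109 ÷ 7 → quotient 15, remainder 4
7 ÷ 4 → quotient 1, remainder 3
4 ÷ 3 → quotient 1, remainder 1
3 ÷ 1 → quotient 3, remainder 0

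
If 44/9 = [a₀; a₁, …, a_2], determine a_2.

Run the Euclidean algorithm, recording each quotient:
⌊44/9⌋ = 4, remainder 8
⌊9/8⌋ = 1, remainder 1
⌊8/1⌋ = 8, remainder 0

8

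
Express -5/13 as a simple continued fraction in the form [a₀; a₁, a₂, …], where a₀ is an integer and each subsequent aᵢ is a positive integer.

Repeatedly divide and take the remainder:
-5 ÷ 13 → quotient -1, remainder 8
13 ÷ 8 → quotient 1, remainder 5
8 ÷ 5 → quotient 1, remainder 3
5 ÷ 3 → quotient 1, remainder 2
3 ÷ 2 → quotient 1, remainder 1
2 ÷ 1 → quotient 2, remainder 0

[-1; 1, 1, 1, 1, 2]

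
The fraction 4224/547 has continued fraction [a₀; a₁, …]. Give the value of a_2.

2

4224 = 7·547 + 395, so a_0 = 7
547 = 1·395 + 152, so a_1 = 1
395 = 2·152 + 91, so a_2 = 2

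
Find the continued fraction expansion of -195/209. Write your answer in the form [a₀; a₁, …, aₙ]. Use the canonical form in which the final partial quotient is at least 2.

Repeatedly divide and take the remainder:
-195 = -1·209 + 14, so a_0 = -1
209 = 14·14 + 13, so a_1 = 14
14 = 1·13 + 1, so a_2 = 1
13 = 13·1 + 0, so a_3 = 13

[-1; 14, 1, 13]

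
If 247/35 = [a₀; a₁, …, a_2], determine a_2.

⌊247/35⌋ = 7, remainder 2
⌊35/2⌋ = 17, remainder 1
⌊2/1⌋ = 2, remainder 0

2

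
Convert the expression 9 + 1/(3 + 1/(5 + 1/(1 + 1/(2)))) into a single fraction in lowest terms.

Use the convergent recurrence hₖ = aₖ·hₖ₋₁ + hₖ₋₂ (and likewise for the denominators kₖ):
a_0 = 9: 9/1
a_1 = 3: 28/3
a_2 = 5: 149/16
a_3 = 1: 177/19
a_4 = 2: 503/54

503/54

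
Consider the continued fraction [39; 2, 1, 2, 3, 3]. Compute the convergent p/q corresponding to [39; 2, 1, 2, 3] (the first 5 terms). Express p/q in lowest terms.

Build up convergents one term at a time:
a_0 = 39: 39/1
a_1 = 2: 79/2
a_2 = 1: 118/3
a_3 = 2: 315/8
a_4 = 3: 1063/27

1063/27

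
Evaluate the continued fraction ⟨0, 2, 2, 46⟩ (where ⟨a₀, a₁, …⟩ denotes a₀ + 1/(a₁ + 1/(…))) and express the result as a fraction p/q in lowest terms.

93/232

Work from the innermost term outward:
Start with 46.
2 + 1/(46/1) = 2 + 1/46 = 93/46
2 + 1/(93/46) = 2 + 46/93 = 232/93
0 + 1/(232/93) = 0 + 93/232 = 93/232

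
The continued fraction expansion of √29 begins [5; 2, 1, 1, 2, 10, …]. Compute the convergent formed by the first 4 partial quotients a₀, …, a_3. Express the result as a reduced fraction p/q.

a_0 = 5: 5/1
a_1 = 2: 11/2
a_2 = 1: 16/3
a_3 = 1: 27/5

27/5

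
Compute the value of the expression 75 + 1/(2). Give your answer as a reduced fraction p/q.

Start with 2.
75 + 1/(2/1) = 75 + 1/2 = 151/2

151/2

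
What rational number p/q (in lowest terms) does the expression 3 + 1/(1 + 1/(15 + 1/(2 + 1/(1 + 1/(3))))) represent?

Start with 3.
1 + 1/(3/1) = 1 + 1/3 = 4/3
2 + 1/(4/3) = 2 + 3/4 = 11/4
15 + 1/(11/4) = 15 + 4/11 = 169/11
1 + 1/(169/11) = 1 + 11/169 = 180/169
3 + 1/(180/169) = 3 + 169/180 = 709/180

709/180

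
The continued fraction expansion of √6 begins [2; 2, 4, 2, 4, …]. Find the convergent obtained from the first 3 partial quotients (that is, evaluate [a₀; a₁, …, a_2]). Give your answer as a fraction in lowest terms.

22/9

Start with 4.
2 + 1/(4/1) = 2 + 1/4 = 9/4
2 + 1/(9/4) = 2 + 4/9 = 22/9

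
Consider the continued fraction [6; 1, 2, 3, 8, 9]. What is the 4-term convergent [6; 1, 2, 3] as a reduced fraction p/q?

Start with 3.
2 + 1/(3/1) = 2 + 1/3 = 7/3
1 + 1/(7/3) = 1 + 3/7 = 10/7
6 + 1/(10/7) = 6 + 7/10 = 67/10

67/10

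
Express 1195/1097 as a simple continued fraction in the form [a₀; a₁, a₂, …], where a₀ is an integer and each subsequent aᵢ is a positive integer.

[1; 11, 5, 6, 3]

1195 = 1·1097 + 98, so a_0 = 1
1097 = 11·98 + 19, so a_1 = 11
98 = 5·19 + 3, so a_2 = 5
19 = 6·3 + 1, so a_3 = 6
3 = 3·1 + 0, so a_4 = 3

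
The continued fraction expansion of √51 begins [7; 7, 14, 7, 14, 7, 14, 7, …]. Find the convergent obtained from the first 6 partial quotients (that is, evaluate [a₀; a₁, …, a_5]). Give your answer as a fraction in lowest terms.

499850/69993

Build up convergents one term at a time:
a_0 = 7: 7/1
a_1 = 7: 50/7
a_2 = 14: 707/99
a_3 = 7: 4999/700
a_4 = 14: 70693/9899
a_5 = 7: 499850/69993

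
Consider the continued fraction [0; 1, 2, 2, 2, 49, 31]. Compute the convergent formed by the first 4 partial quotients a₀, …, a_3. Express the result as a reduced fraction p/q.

5/7

Start with 2.
2 + 1/(2/1) = 2 + 1/2 = 5/2
1 + 1/(5/2) = 1 + 2/5 = 7/5
0 + 1/(7/5) = 0 + 5/7 = 5/7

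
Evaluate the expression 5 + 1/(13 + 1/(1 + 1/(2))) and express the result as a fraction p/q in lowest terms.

208/41

a_0 = 5: 5/1
a_1 = 13: 66/13
a_2 = 1: 71/14
a_3 = 2: 208/41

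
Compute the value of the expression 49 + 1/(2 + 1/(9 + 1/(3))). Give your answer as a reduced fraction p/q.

2919/59

Start with 3.
9 + 1/(3/1) = 9 + 1/3 = 28/3
2 + 1/(28/3) = 2 + 3/28 = 59/28
49 + 1/(59/28) = 49 + 28/59 = 2919/59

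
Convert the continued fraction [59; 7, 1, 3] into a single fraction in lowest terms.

Start with 3.
1 + 1/(3/1) = 1 + 1/3 = 4/3
7 + 1/(4/3) = 7 + 3/4 = 31/4
59 + 1/(31/4) = 59 + 4/31 = 1833/31

1833/31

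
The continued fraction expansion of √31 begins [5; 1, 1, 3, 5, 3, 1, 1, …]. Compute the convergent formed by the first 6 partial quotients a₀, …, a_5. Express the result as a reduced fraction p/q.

657/118

Start with 3.
5 + 1/(3/1) = 5 + 1/3 = 16/3
3 + 1/(16/3) = 3 + 3/16 = 51/16
1 + 1/(51/16) = 1 + 16/51 = 67/51
1 + 1/(67/51) = 1 + 51/67 = 118/67
5 + 1/(118/67) = 5 + 67/118 = 657/118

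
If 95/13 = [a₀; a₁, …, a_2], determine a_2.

⌊95/13⌋ = 7, remainder 4
⌊13/4⌋ = 3, remainder 1
⌊4/1⌋ = 4, remainder 0

4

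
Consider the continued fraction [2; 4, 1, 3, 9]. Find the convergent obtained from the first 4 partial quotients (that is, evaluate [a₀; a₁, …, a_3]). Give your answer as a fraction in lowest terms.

42/19

Start with 3.
1 + 1/(3/1) = 1 + 1/3 = 4/3
4 + 1/(4/3) = 4 + 3/4 = 19/4
2 + 1/(19/4) = 2 + 4/19 = 42/19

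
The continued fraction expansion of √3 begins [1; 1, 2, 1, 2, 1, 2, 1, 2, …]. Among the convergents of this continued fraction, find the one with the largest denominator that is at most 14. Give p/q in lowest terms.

19/11

a_0 = 1: 1/1  (≤ bound)
a_1 = 1: 2/1  (≤ bound)
a_2 = 2: 5/3  (≤ bound)
a_3 = 1: 7/4  (≤ bound)
a_4 = 2: 19/11  (≤ bound)
a_5 = 1: 26/15  (> 14, stop)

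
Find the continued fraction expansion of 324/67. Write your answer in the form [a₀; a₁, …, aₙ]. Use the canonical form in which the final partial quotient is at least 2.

[4; 1, 5, 11]

Run the Euclidean algorithm, recording each quotient:
324 ÷ 67 → quotient 4, remainder 56
67 ÷ 56 → quotient 1, remainder 11
56 ÷ 11 → quotient 5, remainder 1
11 ÷ 1 → quotient 11, remainder 0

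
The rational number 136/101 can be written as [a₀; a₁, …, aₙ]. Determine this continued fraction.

Run the Euclidean algorithm, recording each quotient:
⌊136/101⌋ = 1, remainder 35
⌊101/35⌋ = 2, remainder 31
⌊35/31⌋ = 1, remainder 4
⌊31/4⌋ = 7, remainder 3
⌊4/3⌋ = 1, remainder 1
⌊3/1⌋ = 3, remainder 0

[1; 2, 1, 7, 1, 3]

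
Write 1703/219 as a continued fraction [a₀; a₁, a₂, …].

[7; 1, 3, 2, 7, 1, 2]

Run the Euclidean algorithm, recording each quotient:
1703 ÷ 219 → quotient 7, remainder 170
219 ÷ 170 → quotient 1, remainder 49
170 ÷ 49 → quotient 3, remainder 23
49 ÷ 23 → quotient 2, remainder 3
23 ÷ 3 → quotient 7, remainder 2
3 ÷ 2 → quotient 1, remainder 1
2 ÷ 1 → quotient 2, remainder 0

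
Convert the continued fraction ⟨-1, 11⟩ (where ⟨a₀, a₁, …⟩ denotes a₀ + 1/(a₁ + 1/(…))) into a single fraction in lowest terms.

-10/11

Start with 11.
-1 + 1/(11/1) = -1 + 1/11 = -10/11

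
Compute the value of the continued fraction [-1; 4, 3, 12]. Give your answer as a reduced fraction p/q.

Build up convergents one term at a time:
a_0 = -1: -1/1
a_1 = 4: -3/4
a_2 = 3: -10/13
a_3 = 12: -123/160

-123/160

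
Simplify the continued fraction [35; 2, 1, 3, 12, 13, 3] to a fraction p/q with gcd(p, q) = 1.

192127/5433

Work from the innermost term outward:
Start with 3.
13 + 1/(3/1) = 13 + 1/3 = 40/3
12 + 1/(40/3) = 12 + 3/40 = 483/40
3 + 1/(483/40) = 3 + 40/483 = 1489/483
1 + 1/(1489/483) = 1 + 483/1489 = 1972/1489
2 + 1/(1972/1489) = 2 + 1489/1972 = 5433/1972
35 + 1/(5433/1972) = 35 + 1972/5433 = 192127/5433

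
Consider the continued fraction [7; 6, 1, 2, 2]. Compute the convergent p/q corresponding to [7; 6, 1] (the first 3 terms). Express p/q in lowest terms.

a_0 = 7: 7/1
a_1 = 6: 43/6
a_2 = 1: 50/7

50/7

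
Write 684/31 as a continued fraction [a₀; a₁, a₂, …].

Repeatedly divide and take the remainder:
684 = 22·31 + 2, so a_0 = 22
31 = 15·2 + 1, so a_1 = 15
2 = 2·1 + 0, so a_2 = 2

[22; 15, 2]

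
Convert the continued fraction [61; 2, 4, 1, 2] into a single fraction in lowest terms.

1905/31

Use the convergent recurrence hₖ = aₖ·hₖ₋₁ + hₖ₋₂ (and likewise for the denominators kₖ):
a_0 = 61: 61/1
a_1 = 2: 123/2
a_2 = 4: 553/9
a_3 = 1: 676/11
a_4 = 2: 1905/31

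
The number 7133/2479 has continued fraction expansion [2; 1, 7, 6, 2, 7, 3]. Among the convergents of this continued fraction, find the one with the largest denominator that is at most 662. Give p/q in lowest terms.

305/106

List convergents until the denominator exceeds the bound:
a_0 = 2: 2/1  (≤ bound)
a_1 = 1: 3/1  (≤ bound)
a_2 = 7: 23/8  (≤ bound)
a_3 = 6: 141/49  (≤ bound)
a_4 = 2: 305/106  (≤ bound)
a_5 = 7: 2276/791  (> 662, stop)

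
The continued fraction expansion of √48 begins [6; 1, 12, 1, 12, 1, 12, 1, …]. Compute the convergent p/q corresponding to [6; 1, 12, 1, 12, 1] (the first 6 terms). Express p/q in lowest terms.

Start with 1.
12 + 1/(1/1) = 12 + 1/1 = 13/1
1 + 1/(13/1) = 1 + 1/13 = 14/13
12 + 1/(14/13) = 12 + 13/14 = 181/14
1 + 1/(181/14) = 1 + 14/181 = 195/181
6 + 1/(195/181) = 6 + 181/195 = 1351/195

1351/195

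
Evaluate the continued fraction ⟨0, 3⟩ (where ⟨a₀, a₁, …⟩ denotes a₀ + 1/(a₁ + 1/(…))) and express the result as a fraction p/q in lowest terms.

1/3

Start with 3.
0 + 1/(3/1) = 0 + 1/3 = 1/3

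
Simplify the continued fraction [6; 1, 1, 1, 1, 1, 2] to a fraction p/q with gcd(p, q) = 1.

Build up convergents one term at a time:
a_0 = 6: 6/1
a_1 = 1: 7/1
a_2 = 1: 13/2
a_3 = 1: 20/3
a_4 = 1: 33/5
a_5 = 1: 53/8
a_6 = 2: 139/21

139/21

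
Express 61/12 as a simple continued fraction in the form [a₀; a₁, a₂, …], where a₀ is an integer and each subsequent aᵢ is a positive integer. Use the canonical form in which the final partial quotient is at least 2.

[5; 12]

⌊61/12⌋ = 5, remainder 1
⌊12/1⌋ = 12, remainder 0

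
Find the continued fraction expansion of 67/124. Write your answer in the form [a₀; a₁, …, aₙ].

[0; 1, 1, 5, 1, 2, 3]

67 ÷ 124 → quotient 0, remainder 67
124 ÷ 67 → quotient 1, remainder 57
67 ÷ 57 → quotient 1, remainder 10
57 ÷ 10 → quotient 5, remainder 7
10 ÷ 7 → quotient 1, remainder 3
7 ÷ 3 → quotient 2, remainder 1
3 ÷ 1 → quotient 3, remainder 0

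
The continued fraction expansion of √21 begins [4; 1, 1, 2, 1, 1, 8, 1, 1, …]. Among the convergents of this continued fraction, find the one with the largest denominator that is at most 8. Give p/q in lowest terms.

List convergents until the denominator exceeds the bound:
a_0 = 4: 4/1  (≤ bound)
a_1 = 1: 5/1  (≤ bound)
a_2 = 1: 9/2  (≤ bound)
a_3 = 2: 23/5  (≤ bound)
a_4 = 1: 32/7  (≤ bound)
a_5 = 1: 55/12  (> 8, stop)

32/7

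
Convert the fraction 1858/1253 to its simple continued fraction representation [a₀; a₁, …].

1858 ÷ 1253 → quotient 1, remainder 605
1253 ÷ 605 → quotient 2, remainder 43
605 ÷ 43 → quotient 14, remainder 3
43 ÷ 3 → quotient 14, remainder 1
3 ÷ 1 → quotient 3, remainder 0

[1; 2, 14, 14, 3]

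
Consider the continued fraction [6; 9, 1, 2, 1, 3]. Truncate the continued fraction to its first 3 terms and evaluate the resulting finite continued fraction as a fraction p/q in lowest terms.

61/10

Start with 1.
9 + 1/(1/1) = 9 + 1/1 = 10/1
6 + 1/(10/1) = 6 + 1/10 = 61/10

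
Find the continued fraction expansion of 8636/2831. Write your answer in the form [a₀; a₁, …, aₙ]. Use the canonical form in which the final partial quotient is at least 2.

[3; 19, 1, 3, 1, 13, 2]

8636 = 3·2831 + 143, so a_0 = 3
2831 = 19·143 + 114, so a_1 = 19
143 = 1·114 + 29, so a_2 = 1
114 = 3·29 + 27, so a_3 = 3
29 = 1·27 + 2, so a_4 = 1
27 = 13·2 + 1, so a_5 = 13
2 = 2·1 + 0, so a_6 = 2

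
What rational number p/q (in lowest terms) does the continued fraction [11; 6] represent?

67/6

Start with 6.
11 + 1/(6/1) = 11 + 1/6 = 67/6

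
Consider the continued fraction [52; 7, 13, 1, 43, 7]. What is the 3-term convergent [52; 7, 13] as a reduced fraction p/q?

Build up convergents one term at a time:
a_0 = 52: 52/1
a_1 = 7: 365/7
a_2 = 13: 4797/92

4797/92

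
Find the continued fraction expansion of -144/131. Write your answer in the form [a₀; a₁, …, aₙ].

[-2; 1, 9, 13]

Apply division with remainder until the remainder is 0:
-144 = -2·131 + 118, so a_0 = -2
131 = 1·118 + 13, so a_1 = 1
118 = 9·13 + 1, so a_2 = 9
13 = 13·1 + 0, so a_3 = 13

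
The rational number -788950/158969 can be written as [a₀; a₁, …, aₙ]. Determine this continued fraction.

[-5; 26, 1, 29, 13, 15]

-788950 ÷ 158969 → quotient -5, remainder 5895
158969 ÷ 5895 → quotient 26, remainder 5699
5895 ÷ 5699 → quotient 1, remainder 196
5699 ÷ 196 → quotient 29, remainder 15
196 ÷ 15 → quotient 13, remainder 1
15 ÷ 1 → quotient 15, remainder 0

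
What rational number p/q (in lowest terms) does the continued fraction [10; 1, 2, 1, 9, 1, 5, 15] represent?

Starting at the tail and folding back:
Start with 15.
5 + 1/(15/1) = 5 + 1/15 = 76/15
1 + 1/(76/15) = 1 + 15/76 = 91/76
9 + 1/(91/76) = 9 + 76/91 = 895/91
1 + 1/(895/91) = 1 + 91/895 = 986/895
2 + 1/(986/895) = 2 + 895/986 = 2867/986
1 + 1/(2867/986) = 1 + 986/2867 = 3853/2867
10 + 1/(3853/2867) = 10 + 2867/3853 = 41397/3853

41397/3853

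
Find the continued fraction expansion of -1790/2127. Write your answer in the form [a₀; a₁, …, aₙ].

[-1; 6, 3, 4, 1, 3, 2, 2]

-1790 = -1·2127 + 337, so a_0 = -1
2127 = 6·337 + 105, so a_1 = 6
337 = 3·105 + 22, so a_2 = 3
105 = 4·22 + 17, so a_3 = 4
22 = 1·17 + 5, so a_4 = 1
17 = 3·5 + 2, so a_5 = 3
5 = 2·2 + 1, so a_6 = 2
2 = 2·1 + 0, so a_7 = 2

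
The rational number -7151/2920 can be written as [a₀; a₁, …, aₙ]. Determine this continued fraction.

Repeatedly divide and take the remainder:
-7151 = -3·2920 + 1609, so a_0 = -3
2920 = 1·1609 + 1311, so a_1 = 1
1609 = 1·1311 + 298, so a_2 = 1
1311 = 4·298 + 119, so a_3 = 4
298 = 2·119 + 60, so a_4 = 2
119 = 1·60 + 59, so a_5 = 1
60 = 1·59 + 1, so a_6 = 1
59 = 59·1 + 0, so a_7 = 59

[-3; 1, 1, 4, 2, 1, 1, 59]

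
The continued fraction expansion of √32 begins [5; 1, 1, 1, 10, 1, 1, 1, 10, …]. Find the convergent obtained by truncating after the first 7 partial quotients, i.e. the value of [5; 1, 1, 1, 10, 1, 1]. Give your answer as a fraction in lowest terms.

Start with 1.
1 + 1/(1/1) = 1 + 1/1 = 2/1
10 + 1/(2/1) = 10 + 1/2 = 21/2
1 + 1/(21/2) = 1 + 2/21 = 23/21
1 + 1/(23/21) = 1 + 21/23 = 44/23
1 + 1/(44/23) = 1 + 23/44 = 67/44
5 + 1/(67/44) = 5 + 44/67 = 379/67

379/67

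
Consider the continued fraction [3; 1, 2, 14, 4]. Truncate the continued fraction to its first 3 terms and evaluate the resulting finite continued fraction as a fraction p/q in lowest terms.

Compute successive convergents:
a_0 = 3: 3/1
a_1 = 1: 4/1
a_2 = 2: 11/3

11/3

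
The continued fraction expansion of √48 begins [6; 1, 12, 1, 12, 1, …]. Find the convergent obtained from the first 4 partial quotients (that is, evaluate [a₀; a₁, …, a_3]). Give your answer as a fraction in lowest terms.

97/14

Start with 1.
12 + 1/(1/1) = 12 + 1/1 = 13/1
1 + 1/(13/1) = 1 + 1/13 = 14/13
6 + 1/(14/13) = 6 + 13/14 = 97/14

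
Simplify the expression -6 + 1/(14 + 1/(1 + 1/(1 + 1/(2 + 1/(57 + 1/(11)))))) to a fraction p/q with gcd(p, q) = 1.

-273816/46163

Use the convergent recurrence hₖ = aₖ·hₖ₋₁ + hₖ₋₂ (and likewise for the denominators kₖ):
a_0 = -6: -6/1
a_1 = 14: -83/14
a_2 = 1: -89/15
a_3 = 1: -172/29
a_4 = 2: -433/73
a_5 = 57: -24853/4190
a_6 = 11: -273816/46163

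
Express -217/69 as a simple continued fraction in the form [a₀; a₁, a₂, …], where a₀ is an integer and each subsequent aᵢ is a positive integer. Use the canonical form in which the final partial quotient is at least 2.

-217 ÷ 69 → quotient -4, remainder 59
69 ÷ 59 → quotient 1, remainder 10
59 ÷ 10 → quotient 5, remainder 9
10 ÷ 9 → quotient 1, remainder 1
9 ÷ 1 → quotient 9, remainder 0

[-4; 1, 5, 1, 9]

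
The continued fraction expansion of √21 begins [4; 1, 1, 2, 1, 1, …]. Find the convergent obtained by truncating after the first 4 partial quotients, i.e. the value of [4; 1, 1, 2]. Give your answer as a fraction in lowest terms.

Compute successive convergents:
a_0 = 4: 4/1
a_1 = 1: 5/1
a_2 = 1: 9/2
a_3 = 2: 23/5

23/5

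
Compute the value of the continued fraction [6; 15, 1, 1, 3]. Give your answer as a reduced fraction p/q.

661/109

Start with 3.
1 + 1/(3/1) = 1 + 1/3 = 4/3
1 + 1/(4/3) = 1 + 3/4 = 7/4
15 + 1/(7/4) = 15 + 4/7 = 109/7
6 + 1/(109/7) = 6 + 7/109 = 661/109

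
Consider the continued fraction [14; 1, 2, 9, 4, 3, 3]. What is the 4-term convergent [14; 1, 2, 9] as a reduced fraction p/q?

Start with 9.
2 + 1/(9/1) = 2 + 1/9 = 19/9
1 + 1/(19/9) = 1 + 9/19 = 28/19
14 + 1/(28/19) = 14 + 19/28 = 411/28

411/28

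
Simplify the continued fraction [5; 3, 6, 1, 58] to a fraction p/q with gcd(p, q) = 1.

6887/1295

Collapse the nested fraction from the inside out:
Start with 58.
1 + 1/(58/1) = 1 + 1/58 = 59/58
6 + 1/(59/58) = 6 + 58/59 = 412/59
3 + 1/(412/59) = 3 + 59/412 = 1295/412
5 + 1/(1295/412) = 5 + 412/1295 = 6887/1295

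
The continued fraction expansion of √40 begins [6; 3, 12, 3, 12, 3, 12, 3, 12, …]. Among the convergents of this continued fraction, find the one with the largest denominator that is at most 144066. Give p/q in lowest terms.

List convergents until the denominator exceeds the bound:
a_0 = 6: 6/1  (≤ bound)
a_1 = 3: 19/3  (≤ bound)
a_2 = 12: 234/37  (≤ bound)
a_3 = 3: 721/114  (≤ bound)
a_4 = 12: 8886/1405  (≤ bound)
a_5 = 3: 27379/4329  (≤ bound)
a_6 = 12: 337434/53353  (≤ bound)
a_7 = 3: 1039681/164388  (> 144066, stop)

337434/53353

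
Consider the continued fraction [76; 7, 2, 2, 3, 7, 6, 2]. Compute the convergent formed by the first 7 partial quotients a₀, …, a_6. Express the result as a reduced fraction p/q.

Start with 6.
7 + 1/(6/1) = 7 + 1/6 = 43/6
3 + 1/(43/6) = 3 + 6/43 = 135/43
2 + 1/(135/43) = 2 + 43/135 = 313/135
2 + 1/(313/135) = 2 + 135/313 = 761/313
7 + 1/(761/313) = 7 + 313/761 = 5640/761
76 + 1/(5640/761) = 76 + 761/5640 = 429401/5640

429401/5640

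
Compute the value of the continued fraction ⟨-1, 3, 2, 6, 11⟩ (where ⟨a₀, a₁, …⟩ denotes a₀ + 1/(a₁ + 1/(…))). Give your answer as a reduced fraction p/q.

a_0 = -1: -1/1
a_1 = 3: -2/3
a_2 = 2: -5/7
a_3 = 6: -32/45
a_4 = 11: -357/502

-357/502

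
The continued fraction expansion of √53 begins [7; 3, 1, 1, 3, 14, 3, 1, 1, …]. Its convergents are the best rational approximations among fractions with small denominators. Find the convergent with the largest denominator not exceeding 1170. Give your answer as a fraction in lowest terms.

List convergents until the denominator exceeds the bound:
a_0 = 7: 7/1  (≤ bound)
a_1 = 3: 22/3  (≤ bound)
a_2 = 1: 29/4  (≤ bound)
a_3 = 1: 51/7  (≤ bound)
a_4 = 3: 182/25  (≤ bound)
a_5 = 14: 2599/357  (≤ bound)
a_6 = 3: 7979/1096  (≤ bound)
a_7 = 1: 10578/1453  (> 1170, stop)

7979/1096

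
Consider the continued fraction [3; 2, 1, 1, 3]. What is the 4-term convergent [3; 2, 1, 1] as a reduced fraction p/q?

17/5

Work from the innermost term outward:
Start with 1.
1 + 1/(1/1) = 1 + 1/1 = 2/1
2 + 1/(2/1) = 2 + 1/2 = 5/2
3 + 1/(5/2) = 3 + 2/5 = 17/5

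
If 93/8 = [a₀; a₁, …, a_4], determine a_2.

1

Apply division with remainder until the remainder is 0:
93 ÷ 8 → quotient 11, remainder 5
8 ÷ 5 → quotient 1, remainder 3
5 ÷ 3 → quotient 1, remainder 2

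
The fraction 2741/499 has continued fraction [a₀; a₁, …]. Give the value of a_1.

2

⌊2741/499⌋ = 5, remainder 246
⌊499/246⌋ = 2, remainder 7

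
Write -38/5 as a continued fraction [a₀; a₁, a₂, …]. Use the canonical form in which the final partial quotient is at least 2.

⌊-38/5⌋ = -8, remainder 2
⌊5/2⌋ = 2, remainder 1
⌊2/1⌋ = 2, remainder 0

[-8; 2, 2]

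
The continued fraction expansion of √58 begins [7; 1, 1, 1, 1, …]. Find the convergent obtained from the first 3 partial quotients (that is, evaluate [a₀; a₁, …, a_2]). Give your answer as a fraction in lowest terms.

Start with 1.
1 + 1/(1/1) = 1 + 1/1 = 2/1
7 + 1/(2/1) = 7 + 1/2 = 15/2

15/2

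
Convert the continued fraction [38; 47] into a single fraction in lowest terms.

1787/47

a_0 = 38: 38/1
a_1 = 47: 1787/47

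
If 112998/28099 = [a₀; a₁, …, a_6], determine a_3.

2

⌊112998/28099⌋ = 4, remainder 602
⌊28099/602⌋ = 46, remainder 407
⌊602/407⌋ = 1, remainder 195
⌊407/195⌋ = 2, remainder 17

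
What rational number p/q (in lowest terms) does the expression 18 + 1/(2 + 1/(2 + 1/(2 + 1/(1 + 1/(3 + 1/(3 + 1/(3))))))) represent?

Compute successive convergents:
a_0 = 18: 18/1
a_1 = 2: 37/2
a_2 = 2: 92/5
a_3 = 2: 221/12
a_4 = 1: 313/17
a_5 = 3: 1160/63
a_6 = 3: 3793/206
a_7 = 3: 12539/681

12539/681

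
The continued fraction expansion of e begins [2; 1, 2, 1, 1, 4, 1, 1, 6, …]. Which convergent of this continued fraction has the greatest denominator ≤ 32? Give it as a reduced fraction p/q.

87/32

a_0 = 2: 2/1  (≤ bound)
a_1 = 1: 3/1  (≤ bound)
a_2 = 2: 8/3  (≤ bound)
a_3 = 1: 11/4  (≤ bound)
a_4 = 1: 19/7  (≤ bound)
a_5 = 4: 87/32  (≤ bound)
a_6 = 1: 106/39  (> 32, stop)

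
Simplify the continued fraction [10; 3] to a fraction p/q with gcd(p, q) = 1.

Start with 3.
10 + 1/(3/1) = 10 + 1/3 = 31/3

31/3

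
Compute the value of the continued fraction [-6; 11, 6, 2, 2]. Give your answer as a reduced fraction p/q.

Starting at the tail and folding back:
Start with 2.
2 + 1/(2/1) = 2 + 1/2 = 5/2
6 + 1/(5/2) = 6 + 2/5 = 32/5
11 + 1/(32/5) = 11 + 5/32 = 357/32
-6 + 1/(357/32) = -6 + 32/357 = -2110/357

-2110/357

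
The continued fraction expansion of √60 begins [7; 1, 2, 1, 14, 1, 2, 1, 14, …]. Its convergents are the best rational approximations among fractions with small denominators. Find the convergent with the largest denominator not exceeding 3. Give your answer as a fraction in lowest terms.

a_0 = 7: 7/1  (≤ bound)
a_1 = 1: 8/1  (≤ bound)
a_2 = 2: 23/3  (≤ bound)
a_3 = 1: 31/4  (> 3, stop)

23/3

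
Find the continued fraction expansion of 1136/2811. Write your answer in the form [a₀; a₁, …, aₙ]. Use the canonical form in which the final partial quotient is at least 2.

[0; 2, 2, 9, 3, 2, 2, 3]

1136 = 0·2811 + 1136, so a_0 = 0
2811 = 2·1136 + 539, so a_1 = 2
1136 = 2·539 + 58, so a_2 = 2
539 = 9·58 + 17, so a_3 = 9
58 = 3·17 + 7, so a_4 = 3
17 = 2·7 + 3, so a_5 = 2
7 = 2·3 + 1, so a_6 = 2
3 = 3·1 + 0, so a_7 = 3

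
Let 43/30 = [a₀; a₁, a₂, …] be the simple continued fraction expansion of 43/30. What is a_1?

Apply division with remainder until the remainder is 0:
43 ÷ 30 → quotient 1, remainder 13
30 ÷ 13 → quotient 2, remainder 4

2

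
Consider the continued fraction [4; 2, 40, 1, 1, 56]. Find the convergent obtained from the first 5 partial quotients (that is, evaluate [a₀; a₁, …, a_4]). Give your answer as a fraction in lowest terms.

737/164

a_0 = 4: 4/1
a_1 = 2: 9/2
a_2 = 40: 364/81
a_3 = 1: 373/83
a_4 = 1: 737/164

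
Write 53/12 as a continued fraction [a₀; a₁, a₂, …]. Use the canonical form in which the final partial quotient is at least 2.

Repeatedly divide and take the remainder:
⌊53/12⌋ = 4, remainder 5
⌊12/5⌋ = 2, remainder 2
⌊5/2⌋ = 2, remainder 1
⌊2/1⌋ = 2, remainder 0

[4; 2, 2, 2]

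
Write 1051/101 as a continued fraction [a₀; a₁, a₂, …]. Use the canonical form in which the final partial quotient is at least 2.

[10; 2, 2, 6, 3]

Repeatedly divide and take the remainder:
1051 = 10·101 + 41, so a_0 = 10
101 = 2·41 + 19, so a_1 = 2
41 = 2·19 + 3, so a_2 = 2
19 = 6·3 + 1, so a_3 = 6
3 = 3·1 + 0, so a_4 = 3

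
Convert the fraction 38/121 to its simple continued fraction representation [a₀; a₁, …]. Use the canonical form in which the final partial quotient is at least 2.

[0; 3, 5, 2, 3]

Apply division with remainder until the remainder is 0:
38 = 0·121 + 38, so a_0 = 0
121 = 3·38 + 7, so a_1 = 3
38 = 5·7 + 3, so a_2 = 5
7 = 2·3 + 1, so a_3 = 2
3 = 3·1 + 0, so a_4 = 3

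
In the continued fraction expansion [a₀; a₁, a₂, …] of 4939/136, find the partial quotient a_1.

Repeatedly divide and take the remainder:
4939 ÷ 136 → quotient 36, remainder 43
136 ÷ 43 → quotient 3, remainder 7

3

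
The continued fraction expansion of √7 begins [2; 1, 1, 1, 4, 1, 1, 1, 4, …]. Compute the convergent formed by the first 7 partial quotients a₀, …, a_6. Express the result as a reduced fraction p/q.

82/31

Build up convergents one term at a time:
a_0 = 2: 2/1
a_1 = 1: 3/1
a_2 = 1: 5/2
a_3 = 1: 8/3
a_4 = 4: 37/14
a_5 = 1: 45/17
a_6 = 1: 82/31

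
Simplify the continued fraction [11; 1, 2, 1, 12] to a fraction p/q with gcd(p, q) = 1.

Start with 12.
1 + 1/(12/1) = 1 + 1/12 = 13/12
2 + 1/(13/12) = 2 + 12/13 = 38/13
1 + 1/(38/13) = 1 + 13/38 = 51/38
11 + 1/(51/38) = 11 + 38/51 = 599/51

599/51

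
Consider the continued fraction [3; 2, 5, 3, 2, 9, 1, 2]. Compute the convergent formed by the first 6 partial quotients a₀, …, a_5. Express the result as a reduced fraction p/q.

2641/764

a_0 = 3: 3/1
a_1 = 2: 7/2
a_2 = 5: 38/11
a_3 = 3: 121/35
a_4 = 2: 280/81
a_5 = 9: 2641/764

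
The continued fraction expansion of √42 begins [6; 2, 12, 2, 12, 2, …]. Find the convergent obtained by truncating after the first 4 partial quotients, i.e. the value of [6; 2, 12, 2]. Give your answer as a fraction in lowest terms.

337/52

Starting at the tail and folding back:
Start with 2.
12 + 1/(2/1) = 12 + 1/2 = 25/2
2 + 1/(25/2) = 2 + 2/25 = 52/25
6 + 1/(52/25) = 6 + 25/52 = 337/52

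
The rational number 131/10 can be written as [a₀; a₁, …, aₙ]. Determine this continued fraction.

131 = 13·10 + 1, so a_0 = 13
10 = 10·1 + 0, so a_1 = 10

[13; 10]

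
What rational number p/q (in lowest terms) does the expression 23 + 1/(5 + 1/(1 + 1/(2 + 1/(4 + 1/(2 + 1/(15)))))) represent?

a_0 = 23: 23/1
a_1 = 5: 116/5
a_2 = 1: 139/6
a_3 = 2: 394/17
a_4 = 4: 1715/74
a_5 = 2: 3824/165
a_6 = 15: 59075/2549

59075/2549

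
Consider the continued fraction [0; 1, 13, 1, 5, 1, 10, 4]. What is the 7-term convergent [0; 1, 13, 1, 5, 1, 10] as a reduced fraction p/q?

Compute successive convergents:
a_0 = 0: 0/1
a_1 = 1: 1/1
a_2 = 13: 13/14
a_3 = 1: 14/15
a_4 = 5: 83/89
a_5 = 1: 97/104
a_6 = 10: 1053/1129

1053/1129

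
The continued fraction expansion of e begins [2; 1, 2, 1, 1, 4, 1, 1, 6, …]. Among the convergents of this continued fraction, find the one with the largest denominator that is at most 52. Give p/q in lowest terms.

106/39

a_0 = 2: 2/1  (≤ bound)
a_1 = 1: 3/1  (≤ bound)
a_2 = 2: 8/3  (≤ bound)
a_3 = 1: 11/4  (≤ bound)
a_4 = 1: 19/7  (≤ bound)
a_5 = 4: 87/32  (≤ bound)
a_6 = 1: 106/39  (≤ bound)
a_7 = 1: 193/71  (> 52, stop)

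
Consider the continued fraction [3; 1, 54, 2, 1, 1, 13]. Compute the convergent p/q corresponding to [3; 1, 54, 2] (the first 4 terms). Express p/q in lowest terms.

Start with 2.
54 + 1/(2/1) = 54 + 1/2 = 109/2
1 + 1/(109/2) = 1 + 2/109 = 111/109
3 + 1/(111/109) = 3 + 109/111 = 442/111

442/111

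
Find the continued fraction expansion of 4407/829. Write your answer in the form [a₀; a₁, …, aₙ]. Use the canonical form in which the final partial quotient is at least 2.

Apply division with remainder until the remainder is 0:
4407 = 5·829 + 262, so a_0 = 5
829 = 3·262 + 43, so a_1 = 3
262 = 6·43 + 4, so a_2 = 6
43 = 10·4 + 3, so a_3 = 10
4 = 1·3 + 1, so a_4 = 1
3 = 3·1 + 0, so a_5 = 3

[5; 3, 6, 10, 1, 3]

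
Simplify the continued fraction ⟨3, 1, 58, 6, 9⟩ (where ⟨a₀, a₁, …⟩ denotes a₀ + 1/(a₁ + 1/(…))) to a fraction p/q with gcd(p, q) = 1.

12961/3254

Work from the innermost term outward:
Start with 9.
6 + 1/(9/1) = 6 + 1/9 = 55/9
58 + 1/(55/9) = 58 + 9/55 = 3199/55
1 + 1/(3199/55) = 1 + 55/3199 = 3254/3199
3 + 1/(3254/3199) = 3 + 3199/3254 = 12961/3254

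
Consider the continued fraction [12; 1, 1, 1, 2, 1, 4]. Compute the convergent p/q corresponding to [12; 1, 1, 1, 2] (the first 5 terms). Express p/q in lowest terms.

Start with 2.
1 + 1/(2/1) = 1 + 1/2 = 3/2
1 + 1/(3/2) = 1 + 2/3 = 5/3
1 + 1/(5/3) = 1 + 3/5 = 8/5
12 + 1/(8/5) = 12 + 5/8 = 101/8

101/8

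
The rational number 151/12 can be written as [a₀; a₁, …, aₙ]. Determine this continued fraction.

⌊151/12⌋ = 12, remainder 7
⌊12/7⌋ = 1, remainder 5
⌊7/5⌋ = 1, remainder 2
⌊5/2⌋ = 2, remainder 1
⌊2/1⌋ = 2, remainder 0

[12; 1, 1, 2, 2]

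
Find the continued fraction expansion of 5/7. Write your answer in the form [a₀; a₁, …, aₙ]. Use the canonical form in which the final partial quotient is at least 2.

5 = 0·7 + 5, so a_0 = 0
7 = 1·5 + 2, so a_1 = 1
5 = 2·2 + 1, so a_2 = 2
2 = 2·1 + 0, so a_3 = 2

[0; 1, 2, 2]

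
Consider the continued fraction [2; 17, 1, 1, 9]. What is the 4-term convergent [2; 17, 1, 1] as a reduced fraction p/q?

Start with 1.
1 + 1/(1/1) = 1 + 1/1 = 2/1
17 + 1/(2/1) = 17 + 1/2 = 35/2
2 + 1/(35/2) = 2 + 2/35 = 72/35

72/35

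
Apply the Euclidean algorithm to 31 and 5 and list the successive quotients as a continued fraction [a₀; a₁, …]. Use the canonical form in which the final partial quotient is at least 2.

Apply division with remainder until the remainder is 0:
31 = 6·5 + 1, so a_0 = 6
5 = 5·1 + 0, so a_1 = 5

[6; 5]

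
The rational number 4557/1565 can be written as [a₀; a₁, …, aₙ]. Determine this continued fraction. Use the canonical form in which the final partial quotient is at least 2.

4557 = 2·1565 + 1427, so a_0 = 2
1565 = 1·1427 + 138, so a_1 = 1
1427 = 10·138 + 47, so a_2 = 10
138 = 2·47 + 44, so a_3 = 2
47 = 1·44 + 3, so a_4 = 1
44 = 14·3 + 2, so a_5 = 14
3 = 1·2 + 1, so a_6 = 1
2 = 2·1 + 0, so a_7 = 2

[2; 1, 10, 2, 1, 14, 1, 2]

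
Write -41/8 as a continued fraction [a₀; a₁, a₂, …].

[-6; 1, 7]

Run the Euclidean algorithm, recording each quotient:
-41 ÷ 8 → quotient -6, remainder 7
8 ÷ 7 → quotient 1, remainder 1
7 ÷ 1 → quotient 7, remainder 0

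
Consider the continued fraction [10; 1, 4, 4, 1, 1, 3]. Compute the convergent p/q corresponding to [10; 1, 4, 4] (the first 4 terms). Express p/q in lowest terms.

Start with 4.
4 + 1/(4/1) = 4 + 1/4 = 17/4
1 + 1/(17/4) = 1 + 4/17 = 21/17
10 + 1/(21/17) = 10 + 17/21 = 227/21

227/21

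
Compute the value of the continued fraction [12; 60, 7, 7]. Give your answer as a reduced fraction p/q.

Build up convergents one term at a time:
a_0 = 12: 12/1
a_1 = 60: 721/60
a_2 = 7: 5059/421
a_3 = 7: 36134/3007

36134/3007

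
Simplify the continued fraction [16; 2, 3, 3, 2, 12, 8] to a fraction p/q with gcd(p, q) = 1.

87511/5325

Start with 8.
12 + 1/(8/1) = 12 + 1/8 = 97/8
2 + 1/(97/8) = 2 + 8/97 = 202/97
3 + 1/(202/97) = 3 + 97/202 = 703/202
3 + 1/(703/202) = 3 + 202/703 = 2311/703
2 + 1/(2311/703) = 2 + 703/2311 = 5325/2311
16 + 1/(5325/2311) = 16 + 2311/5325 = 87511/5325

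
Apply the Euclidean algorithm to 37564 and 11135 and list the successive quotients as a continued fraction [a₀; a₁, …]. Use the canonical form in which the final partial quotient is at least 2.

37564 = 3·11135 + 4159, so a_0 = 3
11135 = 2·4159 + 2817, so a_1 = 2
4159 = 1·2817 + 1342, so a_2 = 1
2817 = 2·1342 + 133, so a_3 = 2
1342 = 10·133 + 12, so a_4 = 10
133 = 11·12 + 1, so a_5 = 11
12 = 12·1 + 0, so a_6 = 12

[3; 2, 1, 2, 10, 11, 12]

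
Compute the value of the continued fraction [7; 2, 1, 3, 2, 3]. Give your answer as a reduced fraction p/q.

a_0 = 7: 7/1
a_1 = 2: 15/2
a_2 = 1: 22/3
a_3 = 3: 81/11
a_4 = 2: 184/25
a_5 = 3: 633/86

633/86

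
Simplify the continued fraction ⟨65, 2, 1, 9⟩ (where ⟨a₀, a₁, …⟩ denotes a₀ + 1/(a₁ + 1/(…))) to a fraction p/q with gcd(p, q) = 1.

1895/29

Start with 9.
1 + 1/(9/1) = 1 + 1/9 = 10/9
2 + 1/(10/9) = 2 + 9/10 = 29/10
65 + 1/(29/10) = 65 + 10/29 = 1895/29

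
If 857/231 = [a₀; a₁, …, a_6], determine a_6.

2

857 = 3·231 + 164, so a_0 = 3
231 = 1·164 + 67, so a_1 = 1
164 = 2·67 + 30, so a_2 = 2
67 = 2·30 + 7, so a_3 = 2
30 = 4·7 + 2, so a_4 = 4
7 = 3·2 + 1, so a_5 = 3
2 = 2·1 + 0, so a_6 = 2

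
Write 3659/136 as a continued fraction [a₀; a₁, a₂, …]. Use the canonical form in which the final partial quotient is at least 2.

3659 ÷ 136 → quotient 26, remainder 123
136 ÷ 123 → quotient 1, remainder 13
123 ÷ 13 → quotient 9, remainder 6
13 ÷ 6 → quotient 2, remainder 1
6 ÷ 1 → quotient 6, remainder 0

[26; 1, 9, 2, 6]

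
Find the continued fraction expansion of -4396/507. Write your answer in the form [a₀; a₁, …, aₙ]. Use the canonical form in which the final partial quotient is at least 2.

[-9; 3, 27, 1, 5]

⌊-4396/507⌋ = -9, remainder 167
⌊507/167⌋ = 3, remainder 6
⌊167/6⌋ = 27, remainder 5
⌊6/5⌋ = 1, remainder 1
⌊5/1⌋ = 5, remainder 0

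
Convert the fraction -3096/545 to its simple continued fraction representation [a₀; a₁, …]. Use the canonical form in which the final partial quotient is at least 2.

-3096 = -6·545 + 174, so a_0 = -6
545 = 3·174 + 23, so a_1 = 3
174 = 7·23 + 13, so a_2 = 7
23 = 1·13 + 10, so a_3 = 1
13 = 1·10 + 3, so a_4 = 1
10 = 3·3 + 1, so a_5 = 3
3 = 3·1 + 0, so a_6 = 3

[-6; 3, 7, 1, 1, 3, 3]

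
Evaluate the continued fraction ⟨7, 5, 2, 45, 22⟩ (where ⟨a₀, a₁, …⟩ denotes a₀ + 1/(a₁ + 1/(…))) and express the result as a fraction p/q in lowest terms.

79081/11011

Starting at the tail and folding back:
Start with 22.
45 + 1/(22/1) = 45 + 1/22 = 991/22
2 + 1/(991/22) = 2 + 22/991 = 2004/991
5 + 1/(2004/991) = 5 + 991/2004 = 11011/2004
7 + 1/(11011/2004) = 7 + 2004/11011 = 79081/11011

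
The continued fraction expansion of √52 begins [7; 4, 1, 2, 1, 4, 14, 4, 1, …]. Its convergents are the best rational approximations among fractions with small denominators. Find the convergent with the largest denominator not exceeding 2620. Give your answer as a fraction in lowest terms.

9223/1279

a_0 = 7: 7/1  (≤ bound)
a_1 = 4: 29/4  (≤ bound)
a_2 = 1: 36/5  (≤ bound)
a_3 = 2: 101/14  (≤ bound)
a_4 = 1: 137/19  (≤ bound)
a_5 = 4: 649/90  (≤ bound)
a_6 = 14: 9223/1279  (≤ bound)
a_7 = 4: 37541/5206  (> 2620, stop)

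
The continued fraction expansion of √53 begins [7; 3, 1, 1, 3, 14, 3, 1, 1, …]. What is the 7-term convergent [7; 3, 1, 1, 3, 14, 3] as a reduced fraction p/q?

a_0 = 7: 7/1
a_1 = 3: 22/3
a_2 = 1: 29/4
a_3 = 1: 51/7
a_4 = 3: 182/25
a_5 = 14: 2599/357
a_6 = 3: 7979/1096

7979/1096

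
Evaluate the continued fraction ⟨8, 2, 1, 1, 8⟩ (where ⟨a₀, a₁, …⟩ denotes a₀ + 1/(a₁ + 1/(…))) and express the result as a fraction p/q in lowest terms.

361/43

a_0 = 8: 8/1
a_1 = 2: 17/2
a_2 = 1: 25/3
a_3 = 1: 42/5
a_4 = 8: 361/43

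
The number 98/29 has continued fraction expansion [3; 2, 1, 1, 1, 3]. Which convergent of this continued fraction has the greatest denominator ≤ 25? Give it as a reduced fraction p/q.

List convergents until the denominator exceeds the bound:
a_0 = 3: 3/1  (≤ bound)
a_1 = 2: 7/2  (≤ bound)
a_2 = 1: 10/3  (≤ bound)
a_3 = 1: 17/5  (≤ bound)
a_4 = 1: 27/8  (≤ bound)
a_5 = 3: 98/29  (> 25, stop)

27/8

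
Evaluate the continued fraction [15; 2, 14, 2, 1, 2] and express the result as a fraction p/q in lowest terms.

3685/238

Start with 2.
1 + 1/(2/1) = 1 + 1/2 = 3/2
2 + 1/(3/2) = 2 + 2/3 = 8/3
14 + 1/(8/3) = 14 + 3/8 = 115/8
2 + 1/(115/8) = 2 + 8/115 = 238/115
15 + 1/(238/115) = 15 + 115/238 = 3685/238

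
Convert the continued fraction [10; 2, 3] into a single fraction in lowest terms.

a_0 = 10: 10/1
a_1 = 2: 21/2
a_2 = 3: 73/7

73/7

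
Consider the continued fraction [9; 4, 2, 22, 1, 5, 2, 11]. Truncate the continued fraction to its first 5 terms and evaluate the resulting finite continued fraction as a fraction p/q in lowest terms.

1946/211

Use the convergent recurrence hₖ = aₖ·hₖ₋₁ + hₖ₋₂ (and likewise for the denominators kₖ):
a_0 = 9: 9/1
a_1 = 4: 37/4
a_2 = 2: 83/9
a_3 = 22: 1863/202
a_4 = 1: 1946/211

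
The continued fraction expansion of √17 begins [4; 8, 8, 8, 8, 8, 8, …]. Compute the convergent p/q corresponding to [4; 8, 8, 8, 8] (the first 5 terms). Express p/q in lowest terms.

17684/4289

Use the convergent recurrence hₖ = aₖ·hₖ₋₁ + hₖ₋₂ (and likewise for the denominators kₖ):
a_0 = 4: 4/1
a_1 = 8: 33/8
a_2 = 8: 268/65
a_3 = 8: 2177/528
a_4 = 8: 17684/4289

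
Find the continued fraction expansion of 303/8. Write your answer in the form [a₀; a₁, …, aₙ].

303 ÷ 8 → quotient 37, remainder 7
8 ÷ 7 → quotient 1, remainder 1
7 ÷ 1 → quotient 7, remainder 0

[37; 1, 7]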